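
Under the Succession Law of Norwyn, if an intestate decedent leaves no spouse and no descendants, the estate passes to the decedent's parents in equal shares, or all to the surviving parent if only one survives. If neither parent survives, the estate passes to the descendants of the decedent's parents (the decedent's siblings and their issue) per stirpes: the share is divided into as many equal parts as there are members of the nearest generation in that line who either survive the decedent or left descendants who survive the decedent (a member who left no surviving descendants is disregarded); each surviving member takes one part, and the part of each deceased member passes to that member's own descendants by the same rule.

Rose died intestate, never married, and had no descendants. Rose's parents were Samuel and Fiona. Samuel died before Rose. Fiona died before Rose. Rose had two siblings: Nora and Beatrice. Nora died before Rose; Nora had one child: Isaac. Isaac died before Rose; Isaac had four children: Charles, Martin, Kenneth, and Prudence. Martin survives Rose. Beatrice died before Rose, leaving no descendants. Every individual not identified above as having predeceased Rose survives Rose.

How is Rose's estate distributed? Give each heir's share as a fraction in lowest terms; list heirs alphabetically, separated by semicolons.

Neither parent survives and there are no descendants, so the estate passes to Rose's siblings and their issue per stirpes.
Beatrice left no surviving issue, so that branch lapses and is disregarded.
Nora's line is the sole branch at this level, so the full 1 passes to Nora's issue by representation.
Isaac's line is the sole branch at this level, so the full 1 passes to Isaac's issue by representation.
The estate is divided into 4 equal shares of 1/4 among Charles, Martin, Kenneth, Prudence.
Charles is living and takes 1/4.
Martin is living and takes 1/4.
Kenneth is living and takes 1/4.
Prudence is living and takes 1/4.

Charles 1/4; Kenneth 1/4; Martin 1/4; Prudence 1/4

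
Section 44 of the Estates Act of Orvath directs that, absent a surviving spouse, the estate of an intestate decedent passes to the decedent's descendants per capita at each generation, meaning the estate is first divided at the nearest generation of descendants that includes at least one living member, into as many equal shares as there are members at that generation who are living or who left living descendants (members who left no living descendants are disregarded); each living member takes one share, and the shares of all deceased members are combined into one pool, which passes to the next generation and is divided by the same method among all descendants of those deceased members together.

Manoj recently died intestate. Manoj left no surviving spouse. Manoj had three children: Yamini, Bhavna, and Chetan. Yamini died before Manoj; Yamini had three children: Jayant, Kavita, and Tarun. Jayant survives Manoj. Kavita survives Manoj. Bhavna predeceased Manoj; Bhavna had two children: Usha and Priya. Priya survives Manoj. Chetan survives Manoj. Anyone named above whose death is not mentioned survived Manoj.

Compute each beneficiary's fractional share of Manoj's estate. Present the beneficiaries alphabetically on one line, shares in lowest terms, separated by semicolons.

Chetan 1/3; Jayant 2/15; Kavita 2/15; Priya 2/15; Tarun 2/15; Usha 2/15

There is no surviving spouse, so the entire estate passes to Manoj's descendants per capita at each generation.
At generation 1 (Yamini, Bhavna, Chetan) there are 3 shares of (1)/3 = 1/3 each.
Living: Chetan — each takes 1/3.
Deceased: Yamini and Bhavna. Their combined 2/3 is pooled and carried to generation 2.
At generation 2 (Jayant, Kavita, Tarun, Usha, Priya) there are 5 shares of (2/3)/5 = 2/15 each.
Living: Jayant, Kavita, Tarun, Usha, and Priya — each takes 2/15.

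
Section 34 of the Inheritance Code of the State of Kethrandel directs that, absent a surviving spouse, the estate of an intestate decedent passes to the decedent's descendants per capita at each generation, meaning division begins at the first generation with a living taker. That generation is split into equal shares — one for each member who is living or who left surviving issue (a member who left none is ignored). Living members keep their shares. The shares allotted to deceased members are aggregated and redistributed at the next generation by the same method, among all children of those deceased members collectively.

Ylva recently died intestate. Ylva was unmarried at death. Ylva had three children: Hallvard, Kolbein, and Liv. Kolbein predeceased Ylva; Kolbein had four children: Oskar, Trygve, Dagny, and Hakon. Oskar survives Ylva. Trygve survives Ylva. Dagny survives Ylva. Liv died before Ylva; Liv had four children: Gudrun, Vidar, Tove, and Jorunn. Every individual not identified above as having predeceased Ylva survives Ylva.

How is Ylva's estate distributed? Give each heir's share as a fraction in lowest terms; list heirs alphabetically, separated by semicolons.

Dagny 1/12; Gudrun 1/12; Hakon 1/12; Hallvard 1/3; Jorunn 1/12; Oskar 1/12; Tove 1/12; Trygve 1/12; Vidar 1/12

There is no surviving spouse, so the entire estate passes to Ylva's descendants per capita at each generation.
At generation 1 (Hallvard, Kolbein, Liv) there are 3 shares of (1)/3 = 1/3 each.
Living: Hallvard — each takes 1/3.
Deceased: Kolbein and Liv. Their combined 2/3 is pooled and carried to generation 2.
At generation 2 (Oskar, Trygve, Dagny, Hakon, Gudrun, Vidar, Tove, Jorunn) there are 8 shares of (2/3)/8 = 1/12 each.
Living: Oskar, Trygve, Dagny, Hakon, Gudrun, Vidar, Tove, and Jorunn — each takes 1/12.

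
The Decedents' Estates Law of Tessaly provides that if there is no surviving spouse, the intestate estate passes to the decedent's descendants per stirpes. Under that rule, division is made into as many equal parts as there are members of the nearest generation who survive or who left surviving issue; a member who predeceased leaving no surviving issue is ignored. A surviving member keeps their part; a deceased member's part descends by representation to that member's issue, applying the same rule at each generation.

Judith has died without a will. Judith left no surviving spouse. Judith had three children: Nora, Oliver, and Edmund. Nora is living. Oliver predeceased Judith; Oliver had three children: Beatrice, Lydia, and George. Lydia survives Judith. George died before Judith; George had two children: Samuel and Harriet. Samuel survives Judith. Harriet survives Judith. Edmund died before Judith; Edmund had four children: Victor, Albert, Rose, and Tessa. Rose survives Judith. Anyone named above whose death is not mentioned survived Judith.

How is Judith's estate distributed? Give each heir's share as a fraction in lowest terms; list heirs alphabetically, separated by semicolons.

Albert 1/12; Beatrice 1/9; Harriet 1/18; Lydia 1/9; Nora 1/3; Rose 1/12; Samuel 1/18; Tessa 1/12; Victor 1/12

There is no surviving spouse, so the entire estate passes to Judith's descendants per stirpes.
The estate is divided into 3 equal shares of 1/3 among Nora, Oliver, Edmund.
Nora is living and takes 1/3.
Oliver predeceased; the 1/3 allotted to Oliver's branch passes to Oliver's issue by representation.
The 1/3 is divided into 3 equal shares of 1/9 among Beatrice, Lydia, George.
Beatrice is living and takes 1/9.
Lydia is living and takes 1/9.
George predeceased; the 1/9 allotted to George's branch passes to George's issue by representation.
The 1/9 is divided into 2 equal shares of 1/18 among Samuel, Harriet.
Samuel is living and takes 1/18.
Harriet is living and takes 1/18.
Edmund predeceased; the 1/3 allotted to Edmund's branch passes to Edmund's issue by representation.
The 1/3 is divided into 4 equal shares of 1/12 among Victor, Albert, Rose, Tessa.
Victor is living and takes 1/12.
Albert is living and takes 1/12.
Rose is living and takes 1/12.
Tessa is living and takes 1/12.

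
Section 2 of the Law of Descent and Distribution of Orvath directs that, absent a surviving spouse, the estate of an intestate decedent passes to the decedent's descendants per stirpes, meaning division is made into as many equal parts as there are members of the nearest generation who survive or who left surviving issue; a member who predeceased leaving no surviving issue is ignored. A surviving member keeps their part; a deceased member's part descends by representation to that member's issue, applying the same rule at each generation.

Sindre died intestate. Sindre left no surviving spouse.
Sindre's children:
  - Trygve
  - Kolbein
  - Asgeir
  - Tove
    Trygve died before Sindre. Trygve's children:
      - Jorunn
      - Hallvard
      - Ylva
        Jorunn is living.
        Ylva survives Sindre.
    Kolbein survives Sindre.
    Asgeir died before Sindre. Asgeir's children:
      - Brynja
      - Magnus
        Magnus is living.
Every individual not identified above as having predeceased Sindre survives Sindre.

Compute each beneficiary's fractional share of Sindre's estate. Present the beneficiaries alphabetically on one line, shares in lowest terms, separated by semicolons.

There is no surviving spouse, so the entire estate passes to Sindre's descendants per stirpes.
The estate is divided into 4 equal shares of 1/4 among Trygve, Kolbein, Asgeir, Tove.
Trygve predeceased; the 1/4 allotted to Trygve's branch passes to Trygve's issue by representation.
The 1/4 is divided into 3 equal shares of 1/12 among Jorunn, Hallvard, Ylva.
Jorunn is living and takes 1/12.
Hallvard is living and takes 1/12.
Ylva is living and takes 1/12.
Kolbein is living and takes 1/4.
Asgeir predeceased; the 1/4 allotted to Asgeir's branch passes to Asgeir's issue by representation.
The 1/4 is divided into 2 equal shares of 1/8 among Brynja, Magnus.
Brynja is living and takes 1/8.
Magnus is living and takes 1/8.
Tove is living and takes 1/4.

Brynja 1/8; Hallvard 1/12; Jorunn 1/12; Kolbein 1/4; Magnus 1/8; Tove 1/4; Ylva 1/12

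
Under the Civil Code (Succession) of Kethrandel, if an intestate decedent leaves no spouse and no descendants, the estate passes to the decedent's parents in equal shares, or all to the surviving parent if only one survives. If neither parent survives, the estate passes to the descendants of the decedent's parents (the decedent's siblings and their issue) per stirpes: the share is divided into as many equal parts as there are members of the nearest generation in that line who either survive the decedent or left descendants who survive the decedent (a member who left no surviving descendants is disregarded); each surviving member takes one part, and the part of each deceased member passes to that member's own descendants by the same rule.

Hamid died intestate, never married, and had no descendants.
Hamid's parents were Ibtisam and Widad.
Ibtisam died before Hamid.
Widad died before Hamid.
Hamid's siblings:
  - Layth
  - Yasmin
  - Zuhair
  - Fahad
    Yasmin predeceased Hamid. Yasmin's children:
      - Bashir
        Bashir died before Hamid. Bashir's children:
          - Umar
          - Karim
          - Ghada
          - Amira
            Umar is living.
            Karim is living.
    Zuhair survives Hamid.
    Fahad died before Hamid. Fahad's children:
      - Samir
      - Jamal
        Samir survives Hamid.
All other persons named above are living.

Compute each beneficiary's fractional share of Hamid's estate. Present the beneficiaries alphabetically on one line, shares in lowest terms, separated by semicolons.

Neither parent survives and there are no descendants, so the estate passes to Hamid's siblings and their issue per stirpes.
The estate is divided into 4 equal shares of 1/4 among Layth, Yasmin, Zuhair, Fahad.
Layth is living and takes 1/4.
Yasmin predeceased; the 1/4 allotted to Yasmin's branch passes to Yasmin's issue by representation.
Bashir's line is the sole branch at this level, so the full 1/4 passes to Bashir's issue by representation.
The 1/4 is divided into 4 equal shares of 1/16 among Umar, Karim, Ghada, Amira.
Umar is living and takes 1/16.
Karim is living and takes 1/16.
Ghada is living and takes 1/16.
Amira is living and takes 1/16.
Zuhair is living and takes 1/4.
Fahad predeceased; the 1/4 allotted to Fahad's branch passes to Fahad's issue by representation.
The 1/4 is divided into 2 equal shares of 1/8 among Samir, Jamal.
Samir is living and takes 1/8.
Jamal is living and takes 1/8.

Amira 1/16; Ghada 1/16; Jamal 1/8; Karim 1/16; Layth 1/4; Samir 1/8; Umar 1/16; Zuhair 1/4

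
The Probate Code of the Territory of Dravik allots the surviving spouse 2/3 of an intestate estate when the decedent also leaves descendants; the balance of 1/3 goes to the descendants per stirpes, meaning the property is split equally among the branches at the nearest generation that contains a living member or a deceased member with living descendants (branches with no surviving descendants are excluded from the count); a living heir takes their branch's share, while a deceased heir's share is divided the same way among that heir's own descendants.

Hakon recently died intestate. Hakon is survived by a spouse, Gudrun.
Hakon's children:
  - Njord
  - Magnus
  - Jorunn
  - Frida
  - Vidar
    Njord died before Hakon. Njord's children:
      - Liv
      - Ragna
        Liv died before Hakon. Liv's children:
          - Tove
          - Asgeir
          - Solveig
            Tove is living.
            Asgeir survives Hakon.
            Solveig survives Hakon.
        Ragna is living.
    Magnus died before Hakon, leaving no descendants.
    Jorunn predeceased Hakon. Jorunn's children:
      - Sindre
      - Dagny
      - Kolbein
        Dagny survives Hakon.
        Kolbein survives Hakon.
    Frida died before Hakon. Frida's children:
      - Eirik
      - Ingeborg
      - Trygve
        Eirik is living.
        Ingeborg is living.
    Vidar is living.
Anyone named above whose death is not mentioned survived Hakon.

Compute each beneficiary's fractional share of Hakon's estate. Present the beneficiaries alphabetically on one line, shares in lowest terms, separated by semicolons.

Asgeir 1/72; Dagny 1/36; Eirik 1/36; Gudrun 2/3; Ingeborg 1/36; Kolbein 1/36; Ragna 1/24; Sindre 1/36; Solveig 1/72; Tove 1/72; Trygve 1/36; Vidar 1/12

Gudrun, as surviving spouse, takes 2/3.
The remaining 1/3 passes to Hakon's descendants per stirpes.
Magnus left no surviving issue, so that branch lapses and is disregarded.
The 1/3 is divided into 4 equal shares of 1/12 among Njord, Jorunn, Frida, Vidar.
Njord predeceased; the 1/12 allotted to Njord's branch passes to Njord's issue by representation.
The 1/12 is divided into 2 equal shares of 1/24 among Liv, Ragna.
Liv predeceased; the 1/24 allotted to Liv's branch passes to Liv's issue by representation.
The 1/24 is divided into 3 equal shares of 1/72 among Tove, Asgeir, Solveig.
Tove is living and takes 1/72.
Asgeir is living and takes 1/72.
Solveig is living and takes 1/72.
Ragna is living and takes 1/24.
Jorunn predeceased; the 1/12 allotted to Jorunn's branch passes to Jorunn's issue by representation.
The 1/12 is divided into 3 equal shares of 1/36 among Sindre, Dagny, Kolbein.
Sindre is living and takes 1/36.
Dagny is living and takes 1/36.
Kolbein is living and takes 1/36.
Frida predeceased; the 1/12 allotted to Frida's branch passes to Frida's issue by representation.
The 1/12 is divided into 3 equal shares of 1/36 among Eirik, Ingeborg, Trygve.
Eirik is living and takes 1/36.
Ingeborg is living and takes 1/36.
Trygve is living and takes 1/36.
Vidar is living and takes 1/12.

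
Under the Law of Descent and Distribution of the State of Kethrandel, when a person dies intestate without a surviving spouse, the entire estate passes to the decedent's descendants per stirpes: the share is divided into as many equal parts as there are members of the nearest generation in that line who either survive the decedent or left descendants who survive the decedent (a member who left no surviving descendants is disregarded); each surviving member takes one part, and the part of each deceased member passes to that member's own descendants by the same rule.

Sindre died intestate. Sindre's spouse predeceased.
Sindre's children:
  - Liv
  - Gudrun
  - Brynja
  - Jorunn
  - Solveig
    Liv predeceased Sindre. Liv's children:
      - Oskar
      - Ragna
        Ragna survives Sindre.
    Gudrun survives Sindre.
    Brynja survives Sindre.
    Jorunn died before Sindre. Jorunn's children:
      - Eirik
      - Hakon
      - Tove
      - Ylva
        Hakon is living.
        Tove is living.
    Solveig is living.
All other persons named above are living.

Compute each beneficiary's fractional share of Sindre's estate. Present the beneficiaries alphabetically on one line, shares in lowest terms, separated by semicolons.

Brynja 1/5; Eirik 1/20; Gudrun 1/5; Hakon 1/20; Oskar 1/10; Ragna 1/10; Solveig 1/5; Tove 1/20; Ylva 1/20

There is no surviving spouse, so the entire estate passes to Sindre's descendants per stirpes.
The estate is divided into 5 equal shares of 1/5 among Liv, Gudrun, Brynja, Jorunn, Solveig.
Liv predeceased; the 1/5 allotted to Liv's branch passes to Liv's issue by representation.
The 1/5 is divided into 2 equal shares of 1/10 among Oskar, Ragna.
Oskar is living and takes 1/10.
Ragna is living and takes 1/10.
Gudrun is living and takes 1/5.
Brynja is living and takes 1/5.
Jorunn predeceased; the 1/5 allotted to Jorunn's branch passes to Jorunn's issue by representation.
The 1/5 is divided into 4 equal shares of 1/20 among Eirik, Hakon, Tove, Ylva.
Eirik is living and takes 1/20.
Hakon is living and takes 1/20.
Tove is living and takes 1/20.
Ylva is living and takes 1/20.
Solveig is living and takes 1/5.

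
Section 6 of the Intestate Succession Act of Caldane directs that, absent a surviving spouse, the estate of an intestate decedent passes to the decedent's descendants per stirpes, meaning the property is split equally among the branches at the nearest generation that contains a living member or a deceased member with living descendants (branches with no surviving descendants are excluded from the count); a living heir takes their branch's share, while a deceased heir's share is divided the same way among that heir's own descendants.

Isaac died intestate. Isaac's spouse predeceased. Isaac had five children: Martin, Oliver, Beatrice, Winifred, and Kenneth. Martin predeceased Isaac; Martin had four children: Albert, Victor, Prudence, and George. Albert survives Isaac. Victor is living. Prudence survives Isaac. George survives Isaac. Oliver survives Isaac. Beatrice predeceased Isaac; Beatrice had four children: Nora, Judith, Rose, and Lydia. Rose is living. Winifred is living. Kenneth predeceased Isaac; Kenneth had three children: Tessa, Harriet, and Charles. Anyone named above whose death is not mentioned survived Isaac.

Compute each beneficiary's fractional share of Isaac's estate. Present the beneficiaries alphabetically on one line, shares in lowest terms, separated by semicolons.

Albert 1/20; Charles 1/15; George 1/20; Harriet 1/15; Judith 1/20; Lydia 1/20; Nora 1/20; Oliver 1/5; Prudence 1/20; Rose 1/20; Tessa 1/15; Victor 1/20; Winifred 1/5

There is no surviving spouse, so the entire estate passes to Isaac's descendants per stirpes.
The estate is divided into 5 equal shares of 1/5 among Martin, Oliver, Beatrice, Winifred, Kenneth.
Martin predeceased; the 1/5 allotted to Martin's branch passes to Martin's issue by representation.
The 1/5 is divided into 4 equal shares of 1/20 among Albert, Victor, Prudence, George.
Albert is living and takes 1/20.
Victor is living and takes 1/20.
Prudence is living and takes 1/20.
George is living and takes 1/20.
Oliver is living and takes 1/5.
Beatrice predeceased; the 1/5 allotted to Beatrice's branch passes to Beatrice's issue by representation.
The 1/5 is divided into 4 equal shares of 1/20 among Nora, Judith, Rose, Lydia.
Nora is living and takes 1/20.
Judith is living and takes 1/20.
Rose is living and takes 1/20.
Lydia is living and takes 1/20.
Winifred is living and takes 1/5.
Kenneth predeceased; the 1/5 allotted to Kenneth's branch passes to Kenneth's issue by representation.
The 1/5 is divided into 3 equal shares of 1/15 among Tessa, Harriet, Charles.
Tessa is living and takes 1/15.
Harriet is living and takes 1/15.
Charles is living and takes 1/15.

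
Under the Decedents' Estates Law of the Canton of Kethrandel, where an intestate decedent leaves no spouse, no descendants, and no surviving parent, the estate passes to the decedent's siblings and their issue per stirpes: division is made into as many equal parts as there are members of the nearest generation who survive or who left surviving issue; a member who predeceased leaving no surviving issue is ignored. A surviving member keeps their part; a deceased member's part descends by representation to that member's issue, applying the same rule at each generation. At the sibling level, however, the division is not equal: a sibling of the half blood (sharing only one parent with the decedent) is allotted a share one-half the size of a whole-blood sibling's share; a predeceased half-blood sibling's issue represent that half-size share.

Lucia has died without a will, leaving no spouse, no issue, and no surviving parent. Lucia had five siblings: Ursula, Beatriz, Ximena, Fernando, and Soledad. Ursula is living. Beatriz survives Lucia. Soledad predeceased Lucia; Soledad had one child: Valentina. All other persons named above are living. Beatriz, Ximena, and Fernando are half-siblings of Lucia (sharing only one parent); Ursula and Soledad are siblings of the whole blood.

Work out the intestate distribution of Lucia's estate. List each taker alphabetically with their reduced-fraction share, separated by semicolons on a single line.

No spouse, descendants, or parent survives, so the estate passes to Lucia's siblings per stirpes.
Half-blood siblings count for one-half the weight of whole-blood siblings at the initial division.
Dividing 1 in proportion to weights (total weight 7/2): Ursula (weight 1) → 2/7; Beatriz (weight 1/2) → 1/7; Ximena (weight 1/2) → 1/7; Fernando (weight 1/2) → 1/7; Soledad (weight 1) → 2/7.
Ursula is living and takes 2/7.
Beatriz is living and takes 1/7.
Ximena is living and takes 1/7.
Fernando is living and takes 1/7.
Soledad predeceased; the 2/7 allotted to Soledad's branch passes to Soledad's issue by representation.
Valentina is the sole taker at this level and receives the full 2/7.

Beatriz 1/7; Fernando 1/7; Ursula 2/7; Valentina 2/7; Ximena 1/7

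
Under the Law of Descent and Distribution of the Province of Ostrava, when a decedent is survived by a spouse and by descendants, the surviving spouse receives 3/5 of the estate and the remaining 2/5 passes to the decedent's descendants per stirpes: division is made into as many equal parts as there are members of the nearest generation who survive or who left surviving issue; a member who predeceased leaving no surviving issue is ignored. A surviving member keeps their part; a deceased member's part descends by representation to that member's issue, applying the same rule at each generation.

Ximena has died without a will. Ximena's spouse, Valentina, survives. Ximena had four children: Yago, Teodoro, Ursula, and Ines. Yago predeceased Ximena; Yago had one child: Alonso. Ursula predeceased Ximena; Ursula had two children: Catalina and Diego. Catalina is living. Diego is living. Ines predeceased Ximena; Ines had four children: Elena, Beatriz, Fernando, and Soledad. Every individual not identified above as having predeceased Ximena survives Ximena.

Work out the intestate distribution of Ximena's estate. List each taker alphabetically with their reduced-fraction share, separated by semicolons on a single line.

Alonso 1/10; Beatriz 1/40; Catalina 1/20; Diego 1/20; Elena 1/40; Fernando 1/40; Soledad 1/40; Teodoro 1/10; Valentina 3/5

Valentina, as surviving spouse, takes 3/5.
The remaining 2/5 passes to Ximena's descendants per stirpes.
The 2/5 is divided into 4 equal shares of 1/10 among Yago, Teodoro, Ursula, Ines.
Yago predeceased; the 1/10 allotted to Yago's branch passes to Yago's issue by representation.
Alonso is the sole taker at this level and receives the full 1/10.
Teodoro is living and takes 1/10.
Ursula predeceased; the 1/10 allotted to Ursula's branch passes to Ursula's issue by representation.
The 1/10 is divided into 2 equal shares of 1/20 among Catalina, Diego.
Catalina is living and takes 1/20.
Diego is living and takes 1/20.
Ines predeceased; the 1/10 allotted to Ines's branch passes to Ines's issue by representation.
The 1/10 is divided into 4 equal shares of 1/40 among Elena, Beatriz, Fernando, Soledad.
Elena is living and takes 1/40.
Beatriz is living and takes 1/40.
Fernando is living and takes 1/40.
Soledad is living and takes 1/40.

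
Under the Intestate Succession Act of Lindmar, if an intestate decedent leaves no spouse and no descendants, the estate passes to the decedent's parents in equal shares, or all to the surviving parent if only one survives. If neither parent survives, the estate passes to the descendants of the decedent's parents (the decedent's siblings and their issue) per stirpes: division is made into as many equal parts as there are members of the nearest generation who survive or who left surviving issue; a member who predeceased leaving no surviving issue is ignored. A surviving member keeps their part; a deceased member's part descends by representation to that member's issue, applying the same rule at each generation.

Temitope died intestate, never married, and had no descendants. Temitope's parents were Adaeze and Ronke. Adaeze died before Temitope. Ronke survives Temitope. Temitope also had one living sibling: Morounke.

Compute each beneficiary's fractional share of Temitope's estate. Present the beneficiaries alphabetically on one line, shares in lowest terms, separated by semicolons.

Only one parent, Ronke, survives, so Ronke takes the entire estate. The siblings take nothing because a surviving parent has priority.

Ronke 1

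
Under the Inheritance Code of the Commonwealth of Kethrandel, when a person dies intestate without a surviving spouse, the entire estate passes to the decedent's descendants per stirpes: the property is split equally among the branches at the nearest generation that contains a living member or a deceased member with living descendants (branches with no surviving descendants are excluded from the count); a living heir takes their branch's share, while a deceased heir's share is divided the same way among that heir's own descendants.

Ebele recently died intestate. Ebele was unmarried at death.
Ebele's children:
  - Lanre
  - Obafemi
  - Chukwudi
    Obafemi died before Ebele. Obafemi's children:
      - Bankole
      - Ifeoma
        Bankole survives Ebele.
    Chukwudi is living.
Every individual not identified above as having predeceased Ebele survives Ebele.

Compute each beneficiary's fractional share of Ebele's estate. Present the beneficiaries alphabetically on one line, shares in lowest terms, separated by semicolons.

There is no surviving spouse, so the entire estate passes to Ebele's descendants per stirpes.
The estate is divided into 3 equal shares of 1/3 among Lanre, Obafemi, Chukwudi.
Lanre is living and takes 1/3.
Obafemi predeceased; the 1/3 allotted to Obafemi's branch passes to Obafemi's issue by representation.
The 1/3 is divided into 2 equal shares of 1/6 among Bankole, Ifeoma.
Bankole is living and takes 1/6.
Ifeoma is living and takes 1/6.
Chukwudi is living and takes 1/3.

Bankole 1/6; Chukwudi 1/3; Ifeoma 1/6; Lanre 1/3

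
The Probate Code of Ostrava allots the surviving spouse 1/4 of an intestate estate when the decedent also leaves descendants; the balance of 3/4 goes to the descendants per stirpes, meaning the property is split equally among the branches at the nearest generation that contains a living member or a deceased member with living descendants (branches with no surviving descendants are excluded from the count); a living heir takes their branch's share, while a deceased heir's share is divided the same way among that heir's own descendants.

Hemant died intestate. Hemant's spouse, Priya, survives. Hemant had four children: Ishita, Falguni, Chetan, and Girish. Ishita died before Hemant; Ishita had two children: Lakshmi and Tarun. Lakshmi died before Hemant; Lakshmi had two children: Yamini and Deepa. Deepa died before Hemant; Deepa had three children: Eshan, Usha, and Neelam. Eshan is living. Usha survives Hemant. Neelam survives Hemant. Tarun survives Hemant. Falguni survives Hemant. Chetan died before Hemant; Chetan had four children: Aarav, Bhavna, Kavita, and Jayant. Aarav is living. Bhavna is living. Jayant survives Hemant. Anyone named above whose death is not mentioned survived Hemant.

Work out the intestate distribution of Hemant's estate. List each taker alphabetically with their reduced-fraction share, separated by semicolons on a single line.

Aarav 3/64; Bhavna 3/64; Eshan 1/64; Falguni 3/16; Girish 3/16; Jayant 3/64; Kavita 3/64; Neelam 1/64; Priya 1/4; Tarun 3/32; Usha 1/64; Yamini 3/64

Priya, as surviving spouse, takes 1/4.
The remaining 3/4 passes to Hemant's descendants per stirpes.
The 3/4 is divided into 4 equal shares of 3/16 among Ishita, Falguni, Chetan, Girish.
Ishita predeceased; the 3/16 allotted to Ishita's branch passes to Ishita's issue by representation.
The 3/16 is divided into 2 equal shares of 3/32 among Lakshmi, Tarun.
Lakshmi predeceased; the 3/32 allotted to Lakshmi's branch passes to Lakshmi's issue by representation.
The 3/32 is divided into 2 equal shares of 3/64 among Yamini, Deepa.
Yamini is living and takes 3/64.
Deepa predeceased; the 3/64 allotted to Deepa's branch passes to Deepa's issue by representation.
The 3/64 is divided into 3 equal shares of 1/64 among Eshan, Usha, Neelam.
Eshan is living and takes 1/64.
Usha is living and takes 1/64.
Neelam is living and takes 1/64.
Tarun is living and takes 3/32.
Falguni is living and takes 3/16.
Chetan predeceased; the 3/16 allotted to Chetan's branch passes to Chetan's issue by representation.
The 3/16 is divided into 4 equal shares of 3/64 among Aarav, Bhavna, Kavita, Jayant.
Aarav is living and takes 3/64.
Bhavna is living and takes 3/64.
Kavita is living and takes 3/64.
Jayant is living and takes 3/64.
Girish is living and takes 3/16.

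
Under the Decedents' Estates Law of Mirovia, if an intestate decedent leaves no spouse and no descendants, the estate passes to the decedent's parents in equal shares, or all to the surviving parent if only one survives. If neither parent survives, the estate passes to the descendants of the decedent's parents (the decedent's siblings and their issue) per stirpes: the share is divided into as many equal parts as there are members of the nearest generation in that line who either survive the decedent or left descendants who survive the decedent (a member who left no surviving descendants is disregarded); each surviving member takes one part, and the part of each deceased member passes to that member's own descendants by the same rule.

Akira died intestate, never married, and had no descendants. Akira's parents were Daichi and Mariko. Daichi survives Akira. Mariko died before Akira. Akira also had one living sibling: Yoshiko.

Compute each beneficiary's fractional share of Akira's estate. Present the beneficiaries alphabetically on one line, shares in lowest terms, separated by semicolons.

Only one parent, Daichi, survives, so Daichi takes the entire estate. The siblings take nothing because a surviving parent has priority.

Daichi 1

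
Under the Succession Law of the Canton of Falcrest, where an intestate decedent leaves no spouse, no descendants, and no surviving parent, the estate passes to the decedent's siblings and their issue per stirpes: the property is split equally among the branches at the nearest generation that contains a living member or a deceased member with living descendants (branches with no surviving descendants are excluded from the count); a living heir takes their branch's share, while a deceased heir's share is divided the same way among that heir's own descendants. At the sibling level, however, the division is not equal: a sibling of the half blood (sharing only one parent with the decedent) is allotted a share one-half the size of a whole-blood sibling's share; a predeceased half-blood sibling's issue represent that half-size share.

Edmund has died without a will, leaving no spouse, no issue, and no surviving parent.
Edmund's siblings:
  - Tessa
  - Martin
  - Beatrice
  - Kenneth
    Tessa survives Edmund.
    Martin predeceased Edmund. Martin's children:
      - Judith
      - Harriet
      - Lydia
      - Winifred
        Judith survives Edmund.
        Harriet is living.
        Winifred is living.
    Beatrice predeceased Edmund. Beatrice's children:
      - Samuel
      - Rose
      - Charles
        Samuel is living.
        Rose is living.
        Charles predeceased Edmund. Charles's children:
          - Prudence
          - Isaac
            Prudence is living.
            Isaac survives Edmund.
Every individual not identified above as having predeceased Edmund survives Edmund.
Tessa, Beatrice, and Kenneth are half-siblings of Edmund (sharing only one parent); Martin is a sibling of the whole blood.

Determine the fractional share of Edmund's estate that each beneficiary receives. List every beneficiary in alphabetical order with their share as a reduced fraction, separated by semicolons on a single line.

No spouse, descendants, or parent survives, so the estate passes to Edmund's siblings per stirpes.
Half-blood siblings count for one-half the weight of whole-blood siblings at the initial division.
Dividing 1 in proportion to weights (total weight 5/2): Tessa (weight 1/2) → 1/5; Martin (weight 1) → 2/5; Beatrice (weight 1/2) → 1/5; Kenneth (weight 1/2) → 1/5.
Tessa is living and takes 1/5.
Martin predeceased; the 2/5 allotted to Martin's branch passes to Martin's issue by representation.
The 2/5 is divided into 4 equal shares of 1/10 among Judith, Harriet, Lydia, Winifred.
Judith is living and takes 1/10.
Harriet is living and takes 1/10.
Lydia is living and takes 1/10.
Winifred is living and takes 1/10.
Beatrice predeceased; the 1/5 allotted to Beatrice's branch passes to Beatrice's issue by representation.
The 1/5 is divided into 3 equal shares of 1/15 among Samuel, Rose, Charles.
Samuel is living and takes 1/15.
Rose is living and takes 1/15.
Charles predeceased; the 1/15 allotted to Charles's branch passes to Charles's issue by representation.
The 1/15 is divided into 2 equal shares of 1/30 among Prudence, Isaac.
Prudence is living and takes 1/30.
Isaac is living and takes 1/30.
Kenneth is living and takes 1/5.

Harriet 1/10; Isaac 1/30; Judith 1/10; Kenneth 1/5; Lydia 1/10; Prudence 1/30; Rose 1/15; Samuel 1/15; Tessa 1/5; Winifred 1/10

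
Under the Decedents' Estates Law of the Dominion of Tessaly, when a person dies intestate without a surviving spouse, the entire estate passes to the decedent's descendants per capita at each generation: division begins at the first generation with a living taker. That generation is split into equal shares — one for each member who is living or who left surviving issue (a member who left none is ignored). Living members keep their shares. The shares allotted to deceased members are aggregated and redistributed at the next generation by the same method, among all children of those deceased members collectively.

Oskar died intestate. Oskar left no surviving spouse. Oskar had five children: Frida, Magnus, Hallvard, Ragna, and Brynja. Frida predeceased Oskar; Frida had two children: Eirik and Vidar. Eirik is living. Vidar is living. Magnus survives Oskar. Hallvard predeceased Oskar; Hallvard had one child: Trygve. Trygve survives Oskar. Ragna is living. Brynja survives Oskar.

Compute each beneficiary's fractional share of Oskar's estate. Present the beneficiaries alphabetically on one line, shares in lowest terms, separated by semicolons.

Brynja 1/5; Eirik 2/15; Magnus 1/5; Ragna 1/5; Trygve 2/15; Vidar 2/15

There is no surviving spouse, so the entire estate passes to Oskar's descendants per capita at each generation.
At generation 1 (Frida, Magnus, Hallvard, Ragna, Brynja) there are 5 shares of (1)/5 = 1/5 each.
Living: Magnus, Ragna, and Brynja — each takes 1/5.
Deceased: Frida and Hallvard. Their combined 2/5 is pooled and carried to generation 2.
At generation 2 (Eirik, Vidar, Trygve) there are 3 shares of (2/5)/3 = 2/15 each.
Living: Eirik, Vidar, and Trygve — each takes 2/15.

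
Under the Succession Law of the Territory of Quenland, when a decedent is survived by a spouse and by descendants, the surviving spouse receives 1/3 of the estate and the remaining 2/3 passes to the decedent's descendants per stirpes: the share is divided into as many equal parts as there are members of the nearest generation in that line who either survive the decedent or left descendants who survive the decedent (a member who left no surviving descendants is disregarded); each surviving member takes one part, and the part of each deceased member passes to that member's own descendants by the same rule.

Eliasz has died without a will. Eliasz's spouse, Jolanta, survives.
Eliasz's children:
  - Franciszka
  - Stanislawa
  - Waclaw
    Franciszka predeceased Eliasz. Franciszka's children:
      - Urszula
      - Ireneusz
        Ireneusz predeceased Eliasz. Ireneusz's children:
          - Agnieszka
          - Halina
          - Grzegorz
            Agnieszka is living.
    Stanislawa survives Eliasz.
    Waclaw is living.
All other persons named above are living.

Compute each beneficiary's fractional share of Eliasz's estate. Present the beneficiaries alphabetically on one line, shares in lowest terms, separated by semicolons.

Jolanta, as surviving spouse, takes 1/3.
The remaining 2/3 passes to Eliasz's descendants per stirpes.
The 2/3 is divided into 3 equal shares of 2/9 among Franciszka, Stanislawa, Waclaw.
Franciszka predeceased; the 2/9 allotted to Franciszka's branch passes to Franciszka's issue by representation.
The 2/9 is divided into 2 equal shares of 1/9 among Urszula, Ireneusz.
Urszula is living and takes 1/9.
Ireneusz predeceased; the 1/9 allotted to Ireneusz's branch passes to Ireneusz's issue by representation.
The 1/9 is divided into 3 equal shares of 1/27 among Agnieszka, Halina, Grzegorz.
Agnieszka is living and takes 1/27.
Halina is living and takes 1/27.
Grzegorz is living and takes 1/27.
Stanislawa is living and takes 2/9.
Waclaw is living and takes 2/9.

Agnieszka 1/27; Grzegorz 1/27; Halina 1/27; Jolanta 1/3; Stanislawa 2/9; Urszula 1/9; Waclaw 2/9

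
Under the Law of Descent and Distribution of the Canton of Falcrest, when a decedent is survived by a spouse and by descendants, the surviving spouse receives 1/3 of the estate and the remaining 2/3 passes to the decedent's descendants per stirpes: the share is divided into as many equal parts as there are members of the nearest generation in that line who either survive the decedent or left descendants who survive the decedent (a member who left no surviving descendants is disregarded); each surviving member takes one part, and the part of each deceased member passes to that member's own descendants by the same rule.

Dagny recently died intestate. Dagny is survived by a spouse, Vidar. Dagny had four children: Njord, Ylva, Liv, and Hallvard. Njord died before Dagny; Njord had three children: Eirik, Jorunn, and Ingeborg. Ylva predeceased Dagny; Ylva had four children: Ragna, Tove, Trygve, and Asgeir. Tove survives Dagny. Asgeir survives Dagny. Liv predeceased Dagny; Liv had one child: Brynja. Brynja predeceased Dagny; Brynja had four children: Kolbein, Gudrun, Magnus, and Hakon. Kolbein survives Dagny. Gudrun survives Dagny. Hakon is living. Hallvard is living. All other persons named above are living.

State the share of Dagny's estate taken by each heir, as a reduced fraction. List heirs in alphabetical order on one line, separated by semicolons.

Vidar, as surviving spouse, takes 1/3.
The remaining 2/3 passes to Dagny's descendants per stirpes.
The 2/3 is divided into 4 equal shares of 1/6 among Njord, Ylva, Liv, Hallvard.
Njord predeceased; the 1/6 allotted to Njord's branch passes to Njord's issue by representation.
The 1/6 is divided into 3 equal shares of 1/18 among Eirik, Jorunn, Ingeborg.
Eirik is living and takes 1/18.
Jorunn is living and takes 1/18.
Ingeborg is living and takes 1/18.
Ylva predeceased; the 1/6 allotted to Ylva's branch passes to Ylva's issue by representation.
The 1/6 is divided into 4 equal shares of 1/24 among Ragna, Tove, Trygve, Asgeir.
Ragna is living and takes 1/24.
Tove is living and takes 1/24.
Trygve is living and takes 1/24.
Asgeir is living and takes 1/24.
Liv predeceased; the 1/6 allotted to Liv's branch passes to Liv's issue by representation.
Brynja's line is the sole branch at this level, so the full 1/6 passes to Brynja's issue by representation.
The 1/6 is divided into 4 equal shares of 1/24 among Kolbein, Gudrun, Magnus, Hakon.
Kolbein is living and takes 1/24.
Gudrun is living and takes 1/24.
Magnus is living and takes 1/24.
Hakon is living and takes 1/24.
Hallvard is living and takes 1/6.

Asgeir 1/24; Eirik 1/18; Gudrun 1/24; Hakon 1/24; Hallvard 1/6; Ingeborg 1/18; Jorunn 1/18; Kolbein 1/24; Magnus 1/24; Ragna 1/24; Tove 1/24; Trygve 1/24; Vidar 1/3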